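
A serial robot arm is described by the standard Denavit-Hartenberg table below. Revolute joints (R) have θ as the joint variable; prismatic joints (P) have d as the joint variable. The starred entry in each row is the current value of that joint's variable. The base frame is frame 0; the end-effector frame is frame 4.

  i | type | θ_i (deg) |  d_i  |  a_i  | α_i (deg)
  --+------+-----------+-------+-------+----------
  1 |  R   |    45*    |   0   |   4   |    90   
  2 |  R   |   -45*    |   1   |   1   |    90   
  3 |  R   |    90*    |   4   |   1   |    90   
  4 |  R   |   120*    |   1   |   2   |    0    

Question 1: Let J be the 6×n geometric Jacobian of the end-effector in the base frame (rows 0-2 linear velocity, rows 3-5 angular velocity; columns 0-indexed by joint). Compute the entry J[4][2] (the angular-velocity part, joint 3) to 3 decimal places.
axis z_2 = (-0.5000,-0.5000,-0.7071); lever o_n−o_2 = (-2.3660,-2.3660,-4.7603)
cross product → J_v[:, 2] = (0.7071,-0.7071,0.0000)
J_ω[:, 2] = z_2
entry J[4][2] = -0.5000

-0.500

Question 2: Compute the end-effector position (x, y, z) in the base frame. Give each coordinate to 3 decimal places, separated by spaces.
after link 1: o_1 = (2.8284, 2.8284, 0.0000)
after link 2: o_2 = (4.0355, 2.6213, -0.7071)
after link 3: o_3 = (2.7426, -0.0858, -3.5355)
after link 4: o_4 = (1.6695, 0.2553, -5.4674)

1.670 0.255 -5.467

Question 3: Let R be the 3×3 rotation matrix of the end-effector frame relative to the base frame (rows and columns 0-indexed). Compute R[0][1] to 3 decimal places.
End-effector y-axis (col 1 of R) = (-0.3624,0.8624,0.3536)
R[0][1] = -0.3624

-0.362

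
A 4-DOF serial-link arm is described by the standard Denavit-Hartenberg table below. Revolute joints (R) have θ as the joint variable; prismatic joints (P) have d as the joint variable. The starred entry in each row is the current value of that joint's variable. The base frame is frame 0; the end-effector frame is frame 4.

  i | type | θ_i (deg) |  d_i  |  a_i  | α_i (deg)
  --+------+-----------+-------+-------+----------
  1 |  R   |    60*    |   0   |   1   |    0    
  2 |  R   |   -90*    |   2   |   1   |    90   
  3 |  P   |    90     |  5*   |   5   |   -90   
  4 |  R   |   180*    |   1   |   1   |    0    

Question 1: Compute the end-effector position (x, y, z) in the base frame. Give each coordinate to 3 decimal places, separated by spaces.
after link 1: o_1 = (0.5000, 0.8660, 0.0000)
after link 2: o_2 = (1.3660, 0.3660, 2.0000)
after link 3: o_3 = (-1.1340, -3.9641, 7.0000)
after link 4: o_4 = (-2.0000, -3.4641, 6.0000)

-2.000 -3.464 6.000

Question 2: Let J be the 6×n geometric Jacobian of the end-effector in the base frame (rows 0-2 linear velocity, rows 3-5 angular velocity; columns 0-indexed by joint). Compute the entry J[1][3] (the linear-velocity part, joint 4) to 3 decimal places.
-0.866

axis z_3 = (-0.8660,0.5000,0.0000); lever o_n−o_3 = (-0.8660,0.5000,-1.0000)
cross product → J_v[:, 3] = (-0.5000,-0.8660,0.0000)
J_ω[:, 3] = z_3
entry J[1][3] = -0.8660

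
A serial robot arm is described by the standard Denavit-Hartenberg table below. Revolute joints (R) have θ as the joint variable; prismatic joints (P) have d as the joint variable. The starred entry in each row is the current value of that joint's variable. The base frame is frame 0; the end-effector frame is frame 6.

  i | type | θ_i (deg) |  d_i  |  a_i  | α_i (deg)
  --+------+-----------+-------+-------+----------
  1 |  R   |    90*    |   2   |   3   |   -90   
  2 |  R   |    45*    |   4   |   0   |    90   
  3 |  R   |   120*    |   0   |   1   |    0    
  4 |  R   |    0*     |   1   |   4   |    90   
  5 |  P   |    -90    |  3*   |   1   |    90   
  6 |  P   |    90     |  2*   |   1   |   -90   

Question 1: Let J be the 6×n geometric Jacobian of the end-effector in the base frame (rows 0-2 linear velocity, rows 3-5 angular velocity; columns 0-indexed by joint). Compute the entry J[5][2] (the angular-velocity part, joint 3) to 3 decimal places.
axis z_2 = (0.0000,0.7071,0.7071); lever o_n−o_2 = (-4.5981,1.3888,-1.3888)
cross product → J_v[:, 2] = (-1.9641,-3.2513,3.2513)
J_ω[:, 2] = z_2
entry J[5][2] = 0.7071

0.707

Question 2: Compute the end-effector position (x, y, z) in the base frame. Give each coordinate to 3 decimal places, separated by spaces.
-8.598 4.389 0.611

after link 1: o_1 = (0.0000, 3.0000, 2.0000)
after link 2: o_2 = (-4.0000, 3.0000, 2.0000)
after link 3: o_3 = (-4.8660, 2.6464, 2.3536)
after link 4: o_4 = (-8.3301, 1.9393, 4.4749)
after link 5: o_5 = (-9.8301, 3.0694, 1.9306)
after link 6: o_6 = (-8.5981, 4.3888, 0.6112)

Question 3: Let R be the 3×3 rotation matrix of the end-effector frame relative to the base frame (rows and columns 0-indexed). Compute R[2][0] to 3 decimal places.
-0.612

End-effector x-axis (col 0 of R) = (-0.5000,0.6124,-0.6124)
R[2][0] = -0.6124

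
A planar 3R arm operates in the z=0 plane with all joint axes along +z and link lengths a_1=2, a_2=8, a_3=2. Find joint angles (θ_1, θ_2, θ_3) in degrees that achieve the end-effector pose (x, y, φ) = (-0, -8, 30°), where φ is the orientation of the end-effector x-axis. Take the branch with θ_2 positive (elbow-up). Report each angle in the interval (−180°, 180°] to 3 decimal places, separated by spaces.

-150.000 60.000 120.000

wrist centre = target − a_3·(cos φ, sin φ) = (-1.7321, -9.0000)
cos θ_2 = (84.0000−2²−8²)/(2·2·8) = 0.5000; θ_2 = 60.0000° (elbow-up)
β = atan2(-9.0000,-1.7321) = -100.8934°; ψ = atan2(6.9282,6.0000) = 49.1066°
θ_1 = β − ψ = -150.0000°
θ_3 = φ − θ_1 − θ_2 = 120.0000° (wrapped to (-180°,180°])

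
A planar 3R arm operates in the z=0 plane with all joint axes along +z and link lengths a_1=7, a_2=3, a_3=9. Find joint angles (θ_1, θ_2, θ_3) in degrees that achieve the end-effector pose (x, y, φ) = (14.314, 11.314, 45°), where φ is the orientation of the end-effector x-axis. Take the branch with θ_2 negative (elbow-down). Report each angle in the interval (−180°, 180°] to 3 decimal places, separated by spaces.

44.997 -44.985 44.989

wrist centre = target − a_3·(cos φ, sin φ) = (7.9500, 4.9500)
cos θ_2 = (87.7060−7²−3²)/(2·7·3) = 0.7073; θ_2 = -44.9855° (elbow-down)
β = atan2(4.9500,7.9500) = 31.9082°; ψ = atan2(-2.1208,9.1219) = -13.0884°
θ_1 = β − ψ = 44.9966°
θ_3 = φ − θ_1 − θ_2 = 44.9889° (wrapped to (-180°,180°])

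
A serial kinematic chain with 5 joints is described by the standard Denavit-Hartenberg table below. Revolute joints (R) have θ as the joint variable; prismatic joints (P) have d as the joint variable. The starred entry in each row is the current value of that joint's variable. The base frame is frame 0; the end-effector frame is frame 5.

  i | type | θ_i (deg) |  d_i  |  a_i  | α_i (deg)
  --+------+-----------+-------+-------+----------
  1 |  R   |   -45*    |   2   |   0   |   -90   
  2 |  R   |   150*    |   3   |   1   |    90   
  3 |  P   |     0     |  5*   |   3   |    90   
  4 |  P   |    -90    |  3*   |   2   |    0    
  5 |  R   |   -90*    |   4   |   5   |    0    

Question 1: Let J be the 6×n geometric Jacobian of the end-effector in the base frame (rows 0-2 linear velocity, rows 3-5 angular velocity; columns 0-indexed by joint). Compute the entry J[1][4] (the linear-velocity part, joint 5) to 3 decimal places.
1.768

axis z_4 = (-0.7071,-0.7071,-0.0000); lever o_n−o_4 = (0.2334,-5.8903,2.5000)
cross product → J_v[:, 4] = (-1.7678,1.7678,4.3301)
J_ω[:, 4] = z_4
entry J[1][4] = 1.7678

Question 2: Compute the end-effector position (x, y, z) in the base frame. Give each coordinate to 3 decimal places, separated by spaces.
-1.155 -4.501 -0.098

after link 1: o_1 = (0.0000, 0.0000, 2.0000)
after link 2: o_2 = (1.5089, 2.7337, 1.5000)
after link 3: o_3 = (1.4396, 2.8030, -4.3301)
after link 4: o_4 = (-1.3888, 1.3888, -2.5981)
after link 5: o_5 = (-1.1554, -4.5015, -0.0981)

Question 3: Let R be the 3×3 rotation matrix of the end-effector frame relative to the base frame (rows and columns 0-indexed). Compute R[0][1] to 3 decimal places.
-0.354

End-effector y-axis (col 1 of R) = (-0.3536,0.3536,0.8660)
R[0][1] = -0.3536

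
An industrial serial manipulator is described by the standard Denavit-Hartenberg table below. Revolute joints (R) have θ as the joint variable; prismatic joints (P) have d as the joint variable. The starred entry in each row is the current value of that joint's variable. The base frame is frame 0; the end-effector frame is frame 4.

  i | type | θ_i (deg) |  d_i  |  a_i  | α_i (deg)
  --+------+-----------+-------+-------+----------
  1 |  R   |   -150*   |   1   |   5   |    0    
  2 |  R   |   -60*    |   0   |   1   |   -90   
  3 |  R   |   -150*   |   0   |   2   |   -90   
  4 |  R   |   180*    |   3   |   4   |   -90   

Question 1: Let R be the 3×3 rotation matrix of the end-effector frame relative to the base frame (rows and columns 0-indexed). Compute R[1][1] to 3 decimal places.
End-effector y-axis (col 1 of R) = (0.4330,-0.2500,-0.8660)
R[1][1] = -0.2500

-0.250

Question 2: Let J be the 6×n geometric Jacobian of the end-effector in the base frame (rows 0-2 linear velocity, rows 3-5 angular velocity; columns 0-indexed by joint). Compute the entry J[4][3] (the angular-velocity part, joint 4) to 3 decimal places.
axis z_3 = (-0.4330,0.2500,0.8660); lever o_n−o_3 = (-4.2990,2.4821,0.5981)
cross product → J_v[:, 3] = (-2.0000,-3.4641,-0.0000)
J_ω[:, 3] = z_3
entry J[4][3] = 0.2500

0.250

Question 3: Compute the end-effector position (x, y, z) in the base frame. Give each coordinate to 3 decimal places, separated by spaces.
-7.995 -0.384 2.598

after link 1: o_1 = (-4.3301, -2.5000, 1.0000)
after link 2: o_2 = (-5.1962, -2.0000, 1.0000)
after link 3: o_3 = (-3.6962, -2.8660, 2.0000)
after link 4: o_4 = (-7.9952, -0.3840, 2.5981)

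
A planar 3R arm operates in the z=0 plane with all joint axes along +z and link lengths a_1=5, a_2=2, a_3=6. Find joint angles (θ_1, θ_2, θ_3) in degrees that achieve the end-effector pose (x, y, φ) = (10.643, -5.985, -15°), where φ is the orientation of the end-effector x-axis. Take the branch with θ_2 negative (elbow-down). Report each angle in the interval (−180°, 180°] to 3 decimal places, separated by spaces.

-30.002 -45.004 60.006

wrist centre = target − a_3·(cos φ, sin φ) = (4.8474, -4.4321)
cos θ_2 = (43.1411−5²−2²)/(2·5·2) = 0.7071; θ_2 = -45.0042° (elbow-down)
β = atan2(-4.4321,4.8474) = -42.4371°; ψ = atan2(-1.4143,6.4141) = -12.4348°
θ_1 = β − ψ = -30.0023°
θ_3 = φ − θ_1 − θ_2 = 60.0065° (wrapped to (-180°,180°])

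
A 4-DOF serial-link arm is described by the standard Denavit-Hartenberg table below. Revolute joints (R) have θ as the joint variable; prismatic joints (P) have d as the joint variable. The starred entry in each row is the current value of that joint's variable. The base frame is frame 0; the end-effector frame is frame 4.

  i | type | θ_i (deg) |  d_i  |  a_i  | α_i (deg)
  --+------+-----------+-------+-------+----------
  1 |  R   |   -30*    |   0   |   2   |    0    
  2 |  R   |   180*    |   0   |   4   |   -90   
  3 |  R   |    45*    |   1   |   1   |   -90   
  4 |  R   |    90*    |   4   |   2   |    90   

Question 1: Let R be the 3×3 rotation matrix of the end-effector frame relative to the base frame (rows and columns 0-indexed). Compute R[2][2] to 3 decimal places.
-0.707

End-effector z-axis (col 2 of R) = (-0.6124,0.3536,-0.7071)
R[2][2] = -0.7071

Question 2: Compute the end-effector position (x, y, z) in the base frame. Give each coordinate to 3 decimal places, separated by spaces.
0.605 0.805 -3.536

after link 1: o_1 = (1.7321, -1.0000, 0.0000)
after link 2: o_2 = (-1.7321, 1.0000, 0.0000)
after link 3: o_3 = (-2.8444, 0.4875, -0.7071)
after link 4: o_4 = (0.6051, 0.8054, -3.5355)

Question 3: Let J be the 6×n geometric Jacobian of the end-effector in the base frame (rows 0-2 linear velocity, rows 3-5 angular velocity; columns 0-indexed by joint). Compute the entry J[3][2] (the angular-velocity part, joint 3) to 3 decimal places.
axis z_2 = (-0.5000,-0.8660,0.0000); lever o_n−o_2 = (2.3371,-0.1946,-3.5355)
cross product → J_v[:, 2] = (3.0619,-1.7678,2.1213)
J_ω[:, 2] = z_2
entry J[3][2] = -0.5000

-0.500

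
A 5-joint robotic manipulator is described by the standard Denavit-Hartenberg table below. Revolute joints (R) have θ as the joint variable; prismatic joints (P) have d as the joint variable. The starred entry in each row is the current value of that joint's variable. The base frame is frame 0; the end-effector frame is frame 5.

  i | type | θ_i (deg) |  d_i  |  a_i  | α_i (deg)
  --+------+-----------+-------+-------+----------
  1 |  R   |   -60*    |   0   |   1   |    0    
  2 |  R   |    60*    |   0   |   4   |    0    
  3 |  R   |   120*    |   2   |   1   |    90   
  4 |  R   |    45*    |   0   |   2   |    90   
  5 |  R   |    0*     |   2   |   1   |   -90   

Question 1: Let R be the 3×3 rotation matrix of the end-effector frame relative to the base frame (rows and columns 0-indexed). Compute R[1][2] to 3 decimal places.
0.500

End-effector z-axis (col 2 of R) = (0.8660,0.5000,0.0000)
R[1][2] = 0.5000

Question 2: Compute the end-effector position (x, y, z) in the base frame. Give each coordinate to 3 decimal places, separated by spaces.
2.232 3.062 2.707

after link 1: o_1 = (0.5000, -0.8660, 0.0000)
after link 2: o_2 = (4.5000, -0.8660, 0.0000)
after link 3: o_3 = (4.0000, 0.0000, 2.0000)
after link 4: o_4 = (3.2929, 1.2247, 3.4142)
after link 5: o_5 = (2.2322, 3.0619, 2.7071)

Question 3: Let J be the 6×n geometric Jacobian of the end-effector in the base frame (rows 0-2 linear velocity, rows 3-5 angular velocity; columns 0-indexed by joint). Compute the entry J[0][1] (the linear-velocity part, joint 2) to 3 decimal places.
-3.928

axis z_1 = (0.0000,0.0000,1.0000); lever o_n−o_1 = (1.7322,3.9279,2.7071)
cross product → J_v[:, 1] = (-3.9279,1.7322,0.0000)
J_ω[:, 1] = z_1
entry J[0][1] = -3.9279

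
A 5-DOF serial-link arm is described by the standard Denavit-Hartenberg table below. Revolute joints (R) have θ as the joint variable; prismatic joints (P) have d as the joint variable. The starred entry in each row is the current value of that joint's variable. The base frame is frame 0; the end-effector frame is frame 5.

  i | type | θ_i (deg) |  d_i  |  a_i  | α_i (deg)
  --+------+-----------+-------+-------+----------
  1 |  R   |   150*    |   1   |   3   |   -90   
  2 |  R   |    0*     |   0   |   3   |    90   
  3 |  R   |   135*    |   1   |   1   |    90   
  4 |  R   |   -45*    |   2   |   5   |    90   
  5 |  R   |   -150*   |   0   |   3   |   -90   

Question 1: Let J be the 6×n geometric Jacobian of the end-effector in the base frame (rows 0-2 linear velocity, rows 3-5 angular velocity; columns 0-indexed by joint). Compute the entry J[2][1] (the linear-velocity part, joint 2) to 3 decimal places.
-1.445

axis z_1 = (-0.5000,-0.8660,0.0000); lever o_n−o_1 = (-2.3826,-1.2359,-0.6984)
cross product → J_v[:, 1] = (0.6048,-0.3492,-1.4455)
J_ω[:, 1] = z_1
entry J[2][1] = -1.4455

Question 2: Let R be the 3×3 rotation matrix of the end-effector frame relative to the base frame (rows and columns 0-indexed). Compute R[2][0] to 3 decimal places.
0.612

End-effector x-axis (col 0 of R) = (0.3245,0.7209,0.6124)
R[2][0] = 0.6124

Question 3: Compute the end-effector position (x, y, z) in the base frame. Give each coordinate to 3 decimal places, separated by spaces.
after link 1: o_1 = (-2.5981, 1.5000, 1.0000)
after link 2: o_2 = (-5.1962, 3.0000, 1.0000)
after link 3: o_3 = (-4.9373, 2.0341, 2.0000)
after link 4: o_4 = (-5.9541, -1.8986, -1.5355)
after link 5: o_5 = (-4.9807, 0.2641, 0.3016)

-4.981 0.264 0.302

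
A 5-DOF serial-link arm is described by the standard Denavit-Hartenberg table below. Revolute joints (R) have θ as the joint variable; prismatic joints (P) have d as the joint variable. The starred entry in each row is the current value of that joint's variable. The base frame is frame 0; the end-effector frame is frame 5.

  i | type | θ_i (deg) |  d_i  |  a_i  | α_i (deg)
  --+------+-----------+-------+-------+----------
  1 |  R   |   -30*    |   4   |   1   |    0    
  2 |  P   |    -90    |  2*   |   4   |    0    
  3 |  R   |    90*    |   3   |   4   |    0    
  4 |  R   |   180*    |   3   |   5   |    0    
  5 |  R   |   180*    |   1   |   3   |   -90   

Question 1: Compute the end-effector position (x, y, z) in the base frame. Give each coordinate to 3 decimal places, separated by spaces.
after link 1: o_1 = (0.8660, -0.5000, 4.0000)
after link 2: o_2 = (-1.1340, -3.9641, 6.0000)
after link 3: o_3 = (2.3301, -5.9641, 9.0000)
after link 4: o_4 = (-2.0000, -3.4641, 12.0000)
after link 5: o_5 = (0.5981, -4.9641, 13.0000)

0.598 -4.964 13.000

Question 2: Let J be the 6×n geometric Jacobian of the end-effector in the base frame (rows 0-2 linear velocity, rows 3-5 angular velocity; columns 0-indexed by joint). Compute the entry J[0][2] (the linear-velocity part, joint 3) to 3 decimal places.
axis z_2 = (0.0000,0.0000,1.0000); lever o_n−o_2 = (1.7321,-1.0000,7.0000)
cross product → J_v[:, 2] = (1.0000,1.7321,-0.0000)
J_ω[:, 2] = z_2
entry J[0][2] = 1.0000

1.000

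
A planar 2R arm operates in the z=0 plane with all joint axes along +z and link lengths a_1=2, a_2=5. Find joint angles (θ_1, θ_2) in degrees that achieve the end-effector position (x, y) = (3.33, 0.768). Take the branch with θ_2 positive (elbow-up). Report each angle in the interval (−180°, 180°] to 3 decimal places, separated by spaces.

-120.005 150.004

cos θ_2 = (11.6787−2²−5²)/(2·2·5) = -0.8661; θ_2 = 150.0044° (elbow-up)
β = atan2(0.7680,3.3300) = 12.9871°; ψ = atan2(2.4997,-2.3303) = 132.9919°
θ_1 = β − ψ = -120.0048°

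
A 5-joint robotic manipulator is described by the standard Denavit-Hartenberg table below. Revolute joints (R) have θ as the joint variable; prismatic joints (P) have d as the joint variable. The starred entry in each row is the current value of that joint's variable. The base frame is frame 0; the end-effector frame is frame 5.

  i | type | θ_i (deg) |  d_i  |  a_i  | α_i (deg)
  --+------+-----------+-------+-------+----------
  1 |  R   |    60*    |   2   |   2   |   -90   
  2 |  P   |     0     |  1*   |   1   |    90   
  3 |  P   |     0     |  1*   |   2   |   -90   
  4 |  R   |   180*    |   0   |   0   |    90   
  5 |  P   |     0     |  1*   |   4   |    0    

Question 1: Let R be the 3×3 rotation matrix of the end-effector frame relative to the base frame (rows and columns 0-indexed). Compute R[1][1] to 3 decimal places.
End-effector y-axis (col 1 of R) = (-0.8660,0.5000,0.0000)
R[1][1] = 0.5000

0.500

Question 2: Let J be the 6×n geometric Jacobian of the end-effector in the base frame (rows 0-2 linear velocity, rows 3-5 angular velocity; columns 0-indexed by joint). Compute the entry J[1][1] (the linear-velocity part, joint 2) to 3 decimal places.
0.500

prismatic axis z_1 = (-0.8660,0.5000,0.0000)
J_v[:, 1] = z_1; J_ω[:, 1] = (0,0,0)
entry J[1][1] = 0.5000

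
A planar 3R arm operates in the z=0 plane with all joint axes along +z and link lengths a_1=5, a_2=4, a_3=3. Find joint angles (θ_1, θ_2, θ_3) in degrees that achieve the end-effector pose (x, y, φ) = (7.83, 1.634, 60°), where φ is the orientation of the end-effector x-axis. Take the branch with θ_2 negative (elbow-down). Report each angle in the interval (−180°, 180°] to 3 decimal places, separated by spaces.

wrist centre = target − a_3·(cos φ, sin φ) = (6.3300, -0.9641)
cos θ_2 = (40.9983−5²−4²)/(2·5·4) = -0.0000; θ_2 = -90.0024° (elbow-down)
β = atan2(-0.9641,6.3300) = -8.6598°; ψ = atan2(-4.0000,4.9998) = -38.6607°
θ_1 = β − ψ = 30.0010°
θ_3 = φ − θ_1 − θ_2 = 120.0014° (wrapped to (-180°,180°])

30.001 -90.002 120.001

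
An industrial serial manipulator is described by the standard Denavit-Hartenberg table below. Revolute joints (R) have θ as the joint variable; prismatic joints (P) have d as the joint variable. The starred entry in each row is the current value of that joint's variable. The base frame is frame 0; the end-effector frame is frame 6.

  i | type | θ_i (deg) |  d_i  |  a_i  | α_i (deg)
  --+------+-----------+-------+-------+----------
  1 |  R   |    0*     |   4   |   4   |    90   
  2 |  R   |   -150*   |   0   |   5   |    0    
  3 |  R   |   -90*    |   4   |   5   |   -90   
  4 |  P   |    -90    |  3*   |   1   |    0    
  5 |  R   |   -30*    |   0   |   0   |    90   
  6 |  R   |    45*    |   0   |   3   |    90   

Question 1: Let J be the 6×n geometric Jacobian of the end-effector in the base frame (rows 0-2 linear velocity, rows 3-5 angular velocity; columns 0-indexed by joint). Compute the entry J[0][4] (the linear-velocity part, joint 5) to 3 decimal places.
axis z_4 = (-0.8660,-0.0000,-0.5000); lever o_n−o_4 = (-1.3068,-1.8371,-1.9792)
cross product → J_v[:, 4] = (-0.9186,-1.0607,1.5910)
J_ω[:, 4] = z_4
entry J[0][4] = -0.9186

-0.919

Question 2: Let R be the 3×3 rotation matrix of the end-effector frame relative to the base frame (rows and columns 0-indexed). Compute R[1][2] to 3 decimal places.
End-effector z-axis (col 2 of R) = (0.7891,-0.6124,0.0474)
R[1][2] = -0.6124

-0.612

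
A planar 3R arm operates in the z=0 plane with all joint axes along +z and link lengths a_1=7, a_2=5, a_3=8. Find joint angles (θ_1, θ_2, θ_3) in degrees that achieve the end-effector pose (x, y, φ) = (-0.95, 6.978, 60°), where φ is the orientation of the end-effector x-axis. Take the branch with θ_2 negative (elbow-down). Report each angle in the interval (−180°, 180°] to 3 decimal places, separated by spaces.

-134.995 -134.997 -30.008

wrist centre = target − a_3·(cos φ, sin φ) = (-4.9500, 0.0498)
cos θ_2 = (24.5050−7²−5²)/(2·7·5) = -0.7071; θ_2 = -134.9972° (elbow-down)
β = atan2(0.0498,-4.9500) = 179.4236°; ψ = atan2(-3.5357,3.4646) = -45.5816°
θ_1 = β − ψ = 225.0053°
θ_3 = φ − θ_1 − θ_2 = -30.0081° (wrapped to (-180°,180°])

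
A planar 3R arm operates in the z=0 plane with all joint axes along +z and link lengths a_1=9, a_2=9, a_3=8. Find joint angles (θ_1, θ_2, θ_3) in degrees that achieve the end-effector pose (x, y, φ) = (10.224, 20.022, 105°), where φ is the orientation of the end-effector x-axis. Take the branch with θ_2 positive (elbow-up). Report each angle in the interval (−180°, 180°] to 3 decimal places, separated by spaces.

wrist centre = target − a_3·(cos φ, sin φ) = (12.2946, 12.2946)
cos θ_2 = (302.3130−9²−9²)/(2·9·9) = 0.8661; θ_2 = 29.9880° (elbow-up)
β = atan2(12.2946,12.2946) = 45.0001°; ψ = atan2(4.4984,16.7952) = 14.9940°
θ_1 = β − ψ = 30.0061°
θ_3 = φ − θ_1 − θ_2 = 45.0059° (wrapped to (-180°,180°])

30.006 29.988 45.006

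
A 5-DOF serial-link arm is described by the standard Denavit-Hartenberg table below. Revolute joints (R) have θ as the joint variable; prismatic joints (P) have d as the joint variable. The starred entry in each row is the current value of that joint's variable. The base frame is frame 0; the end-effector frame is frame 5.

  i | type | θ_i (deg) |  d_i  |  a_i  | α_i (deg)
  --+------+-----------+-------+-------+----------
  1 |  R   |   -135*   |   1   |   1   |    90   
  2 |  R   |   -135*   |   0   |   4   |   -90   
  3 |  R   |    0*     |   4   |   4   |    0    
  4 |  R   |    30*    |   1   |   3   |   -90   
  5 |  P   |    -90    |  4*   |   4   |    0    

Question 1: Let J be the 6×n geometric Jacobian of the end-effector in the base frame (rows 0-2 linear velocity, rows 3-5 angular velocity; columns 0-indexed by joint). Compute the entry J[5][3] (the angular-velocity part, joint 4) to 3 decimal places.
-0.707

axis z_3 = (-0.5000,-0.5000,-0.7071); lever o_n−o_3 = (1.3092,-5.7111,-3.9584)
cross product → J_v[:, 3] = (-2.0591,-2.9050,3.5101)
J_ω[:, 3] = z_3
entry J[5][3] = -0.7071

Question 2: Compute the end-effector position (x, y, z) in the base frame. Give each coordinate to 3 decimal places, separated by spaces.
after link 1: o_1 = (-0.7071, -0.7071, 1.0000)
after link 2: o_2 = (1.2929, 1.2929, -1.8284)
after link 3: o_3 = (1.2929, 1.2929, -7.4853)
after link 4: o_4 = (3.1526, 1.0313, -10.0295)
after link 5: o_5 = (2.6021, -4.4182, -11.4437)

2.602 -4.418 -11.444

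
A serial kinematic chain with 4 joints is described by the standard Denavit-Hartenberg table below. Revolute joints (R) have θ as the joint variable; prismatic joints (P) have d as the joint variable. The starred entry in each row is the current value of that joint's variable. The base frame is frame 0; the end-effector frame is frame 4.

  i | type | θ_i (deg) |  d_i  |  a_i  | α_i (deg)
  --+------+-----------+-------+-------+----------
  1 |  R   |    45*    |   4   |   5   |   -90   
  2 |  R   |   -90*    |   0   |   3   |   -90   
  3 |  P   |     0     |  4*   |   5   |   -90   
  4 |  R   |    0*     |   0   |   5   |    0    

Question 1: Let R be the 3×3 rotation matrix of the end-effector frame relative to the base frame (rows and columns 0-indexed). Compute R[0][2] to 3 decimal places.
0.707

End-effector z-axis (col 2 of R) = (0.7071,-0.7071,-0.0000)
R[0][2] = 0.7071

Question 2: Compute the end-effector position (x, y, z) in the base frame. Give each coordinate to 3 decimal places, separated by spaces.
6.364 6.364 17.000

after link 1: o_1 = (3.5355, 3.5355, 4.0000)
after link 2: o_2 = (3.5355, 3.5355, 7.0000)
after link 3: o_3 = (6.3640, 6.3640, 12.0000)
after link 4: o_4 = (6.3640, 6.3640, 17.0000)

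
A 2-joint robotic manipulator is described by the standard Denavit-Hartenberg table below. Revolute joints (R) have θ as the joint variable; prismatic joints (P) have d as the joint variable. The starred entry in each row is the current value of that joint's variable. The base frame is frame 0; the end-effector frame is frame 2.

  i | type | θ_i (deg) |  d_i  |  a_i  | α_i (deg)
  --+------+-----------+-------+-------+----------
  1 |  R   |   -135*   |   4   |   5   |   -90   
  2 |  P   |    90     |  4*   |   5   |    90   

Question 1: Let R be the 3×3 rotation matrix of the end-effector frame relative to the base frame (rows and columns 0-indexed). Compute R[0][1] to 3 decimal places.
0.707

End-effector y-axis (col 1 of R) = (0.7071,-0.7071,0.0000)
R[0][1] = 0.7071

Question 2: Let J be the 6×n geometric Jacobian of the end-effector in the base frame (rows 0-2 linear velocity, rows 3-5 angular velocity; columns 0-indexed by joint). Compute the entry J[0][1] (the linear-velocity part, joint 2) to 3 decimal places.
prismatic axis z_1 = (0.7071,-0.7071,0.0000)
J_v[:, 1] = z_1; J_ω[:, 1] = (0,0,0)
entry J[0][1] = 0.7071

0.707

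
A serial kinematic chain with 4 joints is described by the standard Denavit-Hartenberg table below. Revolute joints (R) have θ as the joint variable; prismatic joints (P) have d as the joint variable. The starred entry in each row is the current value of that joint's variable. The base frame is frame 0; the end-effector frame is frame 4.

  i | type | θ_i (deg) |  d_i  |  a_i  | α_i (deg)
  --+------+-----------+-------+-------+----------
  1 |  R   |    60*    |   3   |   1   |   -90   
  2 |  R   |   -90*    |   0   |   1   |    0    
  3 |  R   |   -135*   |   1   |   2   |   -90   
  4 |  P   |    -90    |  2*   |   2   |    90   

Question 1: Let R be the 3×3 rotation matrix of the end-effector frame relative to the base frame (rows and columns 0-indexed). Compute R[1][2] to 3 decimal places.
End-effector z-axis (col 2 of R) = (0.3536,0.6124,0.7071)
R[1][2] = 0.6124

0.612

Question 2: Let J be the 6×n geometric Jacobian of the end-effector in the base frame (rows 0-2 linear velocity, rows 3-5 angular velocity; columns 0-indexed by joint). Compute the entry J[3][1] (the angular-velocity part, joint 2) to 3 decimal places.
axis z_1 = (-0.8660,0.5000,0.0000); lever o_n−o_1 = (-4.0123,-0.9495,1.0000)
cross product → J_v[:, 1] = (0.5000,0.8660,2.8284)
J_ω[:, 1] = z_1
entry J[3][1] = -0.8660

-0.866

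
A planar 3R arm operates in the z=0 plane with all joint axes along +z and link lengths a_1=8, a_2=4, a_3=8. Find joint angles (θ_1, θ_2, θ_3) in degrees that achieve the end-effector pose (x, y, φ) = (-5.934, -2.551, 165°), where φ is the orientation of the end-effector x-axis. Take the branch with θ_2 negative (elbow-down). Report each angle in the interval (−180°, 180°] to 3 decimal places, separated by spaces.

wrist centre = target − a_3·(cos φ, sin φ) = (1.7934, -4.6216)
cos θ_2 = (24.5751−8²−4²)/(2·8·4) = -0.8660; θ_2 = -149.9988° (elbow-down)
β = atan2(-4.6216,1.7934) = -68.7911°; ψ = atan2(-2.0001,4.5359) = -23.7946°
θ_1 = β − ψ = -44.9966°
θ_3 = φ − θ_1 − θ_2 = -0.0047° (wrapped to (-180°,180°])

-44.997 -149.999 -0.005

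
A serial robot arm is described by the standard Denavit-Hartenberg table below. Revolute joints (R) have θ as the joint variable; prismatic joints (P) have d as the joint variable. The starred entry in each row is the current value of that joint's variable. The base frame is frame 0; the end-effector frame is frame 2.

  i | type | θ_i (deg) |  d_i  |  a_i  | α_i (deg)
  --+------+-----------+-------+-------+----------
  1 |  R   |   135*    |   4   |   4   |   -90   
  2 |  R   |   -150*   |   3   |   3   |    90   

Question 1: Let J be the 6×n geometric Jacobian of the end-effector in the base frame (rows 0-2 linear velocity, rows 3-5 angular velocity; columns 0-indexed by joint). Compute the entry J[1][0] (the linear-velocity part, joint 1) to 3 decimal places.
axis z_0 = ẑ; lever o_n−o_0 = (-3.1126,-1.1300,5.5000)
cross product → J_v[:, 0] = (1.1300,-3.1126,0.0000)
J_ω[:, 0] = z_0
entry J[1][0] = -3.1126

-3.113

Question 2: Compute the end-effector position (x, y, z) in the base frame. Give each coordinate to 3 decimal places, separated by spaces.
-3.113 -1.130 5.500

after link 1: o_1 = (-2.8284, 2.8284, 4.0000)
after link 2: o_2 = (-3.1126, -1.1300, 5.5000)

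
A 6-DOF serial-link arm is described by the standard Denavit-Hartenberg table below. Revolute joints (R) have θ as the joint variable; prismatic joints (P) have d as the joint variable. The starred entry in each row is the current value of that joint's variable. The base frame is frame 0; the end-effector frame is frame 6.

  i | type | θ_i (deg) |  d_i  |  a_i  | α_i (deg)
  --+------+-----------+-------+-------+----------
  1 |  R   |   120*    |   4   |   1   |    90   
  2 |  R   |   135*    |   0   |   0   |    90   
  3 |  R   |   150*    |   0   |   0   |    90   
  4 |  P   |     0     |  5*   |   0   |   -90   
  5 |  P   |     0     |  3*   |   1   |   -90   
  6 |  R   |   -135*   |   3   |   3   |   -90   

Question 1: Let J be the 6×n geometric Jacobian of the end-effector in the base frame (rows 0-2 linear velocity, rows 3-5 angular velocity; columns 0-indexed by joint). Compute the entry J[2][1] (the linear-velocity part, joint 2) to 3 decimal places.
2.228

axis z_1 = (0.8660,0.5000,0.0000); lever o_n−o_1 = (-0.0993,2.5148,5.0151)
cross product → J_v[:, 1] = (2.5075,-4.3432,2.2275)
J_ω[:, 1] = z_1
entry J[2][1] = 2.2275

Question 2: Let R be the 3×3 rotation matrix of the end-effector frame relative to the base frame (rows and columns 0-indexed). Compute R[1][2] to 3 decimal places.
0.985

End-effector z-axis (col 2 of R) = (-0.1603,0.9848,0.0670)
R[1][2] = 0.9848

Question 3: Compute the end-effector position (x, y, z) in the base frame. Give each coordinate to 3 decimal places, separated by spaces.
-0.599 3.381 9.015

after link 1: o_1 = (-0.5000, 0.8660, 4.0000)
after link 2: o_2 = (-0.5000, 0.8660, 4.0000)
after link 3: o_3 = (-0.5000, 0.8660, 4.0000)
after link 4: o_4 = (4.1339, 1.5002, 5.7678)
after link 5: o_5 = (3.2000, 4.1176, 7.2767)
after link 6: o_6 = (-0.5993, 3.3808, 9.0151)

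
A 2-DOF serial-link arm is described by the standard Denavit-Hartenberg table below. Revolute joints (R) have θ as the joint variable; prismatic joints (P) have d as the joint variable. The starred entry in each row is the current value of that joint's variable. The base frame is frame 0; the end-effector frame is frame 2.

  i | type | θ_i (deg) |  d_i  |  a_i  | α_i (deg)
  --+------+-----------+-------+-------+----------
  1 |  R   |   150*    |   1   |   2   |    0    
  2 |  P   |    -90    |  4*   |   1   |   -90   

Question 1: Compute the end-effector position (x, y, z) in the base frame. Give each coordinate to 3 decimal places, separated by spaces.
-1.232 1.866 5.000

after link 1: o_1 = (-1.7321, 1.0000, 1.0000)
after link 2: o_2 = (-1.2321, 1.8660, 5.0000)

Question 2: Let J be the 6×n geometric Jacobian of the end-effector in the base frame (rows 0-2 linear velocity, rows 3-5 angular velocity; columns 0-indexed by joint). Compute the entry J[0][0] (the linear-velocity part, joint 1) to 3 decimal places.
-1.866

axis z_0 = ẑ; lever o_n−o_0 = (-1.2321,1.8660,5.0000)
cross product → J_v[:, 0] = (-1.8660,-1.2321,0.0000)
J_ω[:, 0] = z_0
entry J[0][0] = -1.8660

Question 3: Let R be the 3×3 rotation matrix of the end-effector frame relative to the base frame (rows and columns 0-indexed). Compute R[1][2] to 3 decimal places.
0.500

End-effector z-axis (col 2 of R) = (-0.8660,0.5000,0.0000)
R[1][2] = 0.5000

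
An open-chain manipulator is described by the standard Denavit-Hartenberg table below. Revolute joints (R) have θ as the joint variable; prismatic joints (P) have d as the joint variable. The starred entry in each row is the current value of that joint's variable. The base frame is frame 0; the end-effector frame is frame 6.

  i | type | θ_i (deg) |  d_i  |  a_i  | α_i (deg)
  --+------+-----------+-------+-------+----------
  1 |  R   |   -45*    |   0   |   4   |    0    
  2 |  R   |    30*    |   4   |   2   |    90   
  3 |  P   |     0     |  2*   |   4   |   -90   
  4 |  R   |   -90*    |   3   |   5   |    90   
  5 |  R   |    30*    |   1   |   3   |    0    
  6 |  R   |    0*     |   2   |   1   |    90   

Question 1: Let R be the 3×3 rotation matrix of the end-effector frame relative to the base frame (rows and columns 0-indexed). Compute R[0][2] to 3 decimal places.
-0.129

End-effector z-axis (col 2 of R) = (-0.1294,-0.4830,-0.8660)
R[0][2] = -0.1294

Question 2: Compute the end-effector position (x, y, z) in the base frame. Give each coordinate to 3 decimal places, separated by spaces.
3.018 -13.712 9.000

after link 1: o_1 = (2.8284, -2.8284, 0.0000)
after link 2: o_2 = (4.7603, -3.3461, 4.0000)
after link 3: o_3 = (8.1063, -6.3132, 4.0000)
after link 4: o_4 = (6.8122, -11.1428, 7.0000)
after link 5: o_5 = (5.1739, -13.3936, 8.5000)
after link 6: o_6 = (3.0179, -13.7124, 9.0000)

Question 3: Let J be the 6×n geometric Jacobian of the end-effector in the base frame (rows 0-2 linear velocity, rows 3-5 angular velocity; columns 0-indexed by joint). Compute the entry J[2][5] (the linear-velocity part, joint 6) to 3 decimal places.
axis z_5 = (-0.9659,0.2588,0.0000); lever o_n−o_5 = (-2.1560,-0.3189,0.5000)
cross product → J_v[:, 5] = (0.1294,0.4830,0.8660)
J_ω[:, 5] = z_5
entry J[2][5] = 0.8660

0.866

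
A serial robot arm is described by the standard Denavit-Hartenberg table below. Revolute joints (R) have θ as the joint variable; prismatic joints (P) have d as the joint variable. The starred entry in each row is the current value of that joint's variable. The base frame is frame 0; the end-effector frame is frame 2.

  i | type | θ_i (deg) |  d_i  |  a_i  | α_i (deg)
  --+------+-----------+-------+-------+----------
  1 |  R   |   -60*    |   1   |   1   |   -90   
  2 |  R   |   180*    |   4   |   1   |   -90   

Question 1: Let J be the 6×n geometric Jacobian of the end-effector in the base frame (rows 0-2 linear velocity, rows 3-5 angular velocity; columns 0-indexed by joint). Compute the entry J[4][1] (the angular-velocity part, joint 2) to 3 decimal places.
0.500

axis z_1 = (0.8660,0.5000,0.0000); lever o_n−o_1 = (2.9641,2.8660,0.0000)
cross product → J_v[:, 1] = (-0.0000,-0.0000,1.0000)
J_ω[:, 1] = z_1
entry J[4][1] = 0.5000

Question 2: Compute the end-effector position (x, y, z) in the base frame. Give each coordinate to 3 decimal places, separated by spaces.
after link 1: o_1 = (0.5000, -0.8660, 1.0000)
after link 2: o_2 = (3.4641, 2.0000, 1.0000)

3.464 2.000 1.000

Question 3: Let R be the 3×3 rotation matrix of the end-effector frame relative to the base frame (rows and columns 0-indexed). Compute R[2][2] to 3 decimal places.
1.000

End-effector z-axis (col 2 of R) = (-0.0000,0.0000,1.0000)
R[2][2] = 1.0000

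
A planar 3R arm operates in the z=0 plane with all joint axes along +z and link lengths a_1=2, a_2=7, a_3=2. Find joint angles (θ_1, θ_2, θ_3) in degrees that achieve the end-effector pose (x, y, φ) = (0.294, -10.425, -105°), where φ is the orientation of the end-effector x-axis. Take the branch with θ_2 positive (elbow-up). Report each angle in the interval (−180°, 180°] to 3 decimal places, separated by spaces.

wrist centre = target − a_3·(cos φ, sin φ) = (0.8116, -8.4931)
cos θ_2 = (72.7923−2²−7²)/(2·2·7) = 0.7069; θ_2 = 45.0193° (elbow-up)
β = atan2(-8.4931,0.8116) = -84.5412°; ψ = atan2(4.9514,6.9481) = 35.4748°
θ_1 = β − ψ = -120.0160°
θ_3 = φ − θ_1 − θ_2 = -30.0033° (wrapped to (-180°,180°])

-120.016 45.019 -30.003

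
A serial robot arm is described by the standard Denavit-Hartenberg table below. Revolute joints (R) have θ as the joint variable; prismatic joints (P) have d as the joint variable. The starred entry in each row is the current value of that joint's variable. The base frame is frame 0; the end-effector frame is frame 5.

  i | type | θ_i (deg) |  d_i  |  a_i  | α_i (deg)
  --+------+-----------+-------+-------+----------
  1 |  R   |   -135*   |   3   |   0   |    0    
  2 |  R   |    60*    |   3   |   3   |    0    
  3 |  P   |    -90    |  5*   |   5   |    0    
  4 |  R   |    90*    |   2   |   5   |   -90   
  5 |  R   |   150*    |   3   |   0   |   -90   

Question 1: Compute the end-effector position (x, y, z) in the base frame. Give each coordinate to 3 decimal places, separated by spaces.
after link 1: o_1 = (0.0000, 0.0000, 3.0000)
after link 2: o_2 = (0.7765, -2.8978, 6.0000)
after link 3: o_3 = (-4.0532, -4.1919, 11.0000)
after link 4: o_4 = (-2.7591, -9.0215, 13.0000)
after link 5: o_5 = (0.1387, -8.2450, 13.0000)

0.139 -8.245 13.000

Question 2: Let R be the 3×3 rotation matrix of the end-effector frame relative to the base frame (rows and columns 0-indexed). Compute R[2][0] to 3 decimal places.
End-effector x-axis (col 0 of R) = (-0.2241,0.8365,-0.5000)
R[2][0] = -0.5000

-0.500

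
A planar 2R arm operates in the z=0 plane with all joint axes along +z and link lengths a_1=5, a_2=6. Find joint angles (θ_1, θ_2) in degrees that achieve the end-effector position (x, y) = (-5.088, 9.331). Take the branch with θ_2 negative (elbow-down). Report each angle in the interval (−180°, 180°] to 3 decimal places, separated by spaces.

135.005 -30.012

cos θ_2 = (112.9553−5²−6²)/(2·5·6) = 0.8659; θ_2 = -30.0119° (elbow-down)
β = atan2(9.3310,-5.0880) = 118.6027°; ψ = atan2(-3.0011,10.1955) = -16.4019°
θ_1 = β − ψ = 135.0046°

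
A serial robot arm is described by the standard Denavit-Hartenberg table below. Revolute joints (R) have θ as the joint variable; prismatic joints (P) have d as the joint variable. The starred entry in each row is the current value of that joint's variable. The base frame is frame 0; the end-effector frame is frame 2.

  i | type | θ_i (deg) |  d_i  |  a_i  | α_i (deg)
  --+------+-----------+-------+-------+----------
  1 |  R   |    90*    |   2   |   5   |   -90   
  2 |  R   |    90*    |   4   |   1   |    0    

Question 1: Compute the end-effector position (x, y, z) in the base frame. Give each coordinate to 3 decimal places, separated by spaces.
-4.000 5.000 1.000

after link 1: o_1 = (0.0000, 5.0000, 2.0000)
after link 2: o_2 = (-4.0000, 5.0000, 1.0000)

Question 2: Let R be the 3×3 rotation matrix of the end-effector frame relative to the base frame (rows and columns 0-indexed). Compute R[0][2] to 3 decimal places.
End-effector z-axis (col 2 of R) = (-1.0000,0.0000,0.0000)
R[0][2] = -1.0000

-1.000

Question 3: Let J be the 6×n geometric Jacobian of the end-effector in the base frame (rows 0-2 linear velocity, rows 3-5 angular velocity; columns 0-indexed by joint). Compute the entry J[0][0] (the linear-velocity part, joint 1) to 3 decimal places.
axis z_0 = ẑ; lever o_n−o_0 = (-4.0000,5.0000,1.0000)
cross product → J_v[:, 0] = (-5.0000,-4.0000,0.0000)
J_ω[:, 0] = z_0
entry J[0][0] = -5.0000

-5.000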